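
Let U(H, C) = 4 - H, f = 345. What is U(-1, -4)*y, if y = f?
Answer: 1725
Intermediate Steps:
y = 345
U(-1, -4)*y = (4 - 1*(-1))*345 = (4 + 1)*345 = 5*345 = 1725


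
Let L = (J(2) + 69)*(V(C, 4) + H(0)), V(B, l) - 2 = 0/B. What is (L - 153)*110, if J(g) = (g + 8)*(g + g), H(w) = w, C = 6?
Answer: 7150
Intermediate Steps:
V(B, l) = 2 (V(B, l) = 2 + 0/B = 2 + 0 = 2)
J(g) = 2*g*(8 + g) (J(g) = (8 + g)*(2*g) = 2*g*(8 + g))
L = 218 (L = (2*2*(8 + 2) + 69)*(2 + 0) = (2*2*10 + 69)*2 = (40 + 69)*2 = 109*2 = 218)
(L - 153)*110 = (218 - 153)*110 = 65*110 = 7150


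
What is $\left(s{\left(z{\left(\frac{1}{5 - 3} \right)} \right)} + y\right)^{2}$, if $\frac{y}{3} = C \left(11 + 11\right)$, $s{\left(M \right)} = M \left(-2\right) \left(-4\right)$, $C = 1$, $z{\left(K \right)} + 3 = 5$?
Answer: $6724$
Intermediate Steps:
$z{\left(K \right)} = 2$ ($z{\left(K \right)} = -3 + 5 = 2$)
$s{\left(M \right)} = 8 M$ ($s{\left(M \right)} = - 2 M \left(-4\right) = 8 M$)
$y = 66$ ($y = 3 \cdot 1 \left(11 + 11\right) = 3 \cdot 1 \cdot 22 = 3 \cdot 22 = 66$)
$\left(s{\left(z{\left(\frac{1}{5 - 3} \right)} \right)} + y\right)^{2} = \left(8 \cdot 2 + 66\right)^{2} = \left(16 + 66\right)^{2} = 82^{2} = 6724$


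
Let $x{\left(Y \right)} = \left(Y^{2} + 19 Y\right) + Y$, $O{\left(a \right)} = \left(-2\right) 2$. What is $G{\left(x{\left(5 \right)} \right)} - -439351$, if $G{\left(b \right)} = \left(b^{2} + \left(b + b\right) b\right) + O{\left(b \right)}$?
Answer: $486222$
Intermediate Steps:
$O{\left(a \right)} = -4$
$x{\left(Y \right)} = Y^{2} + 20 Y$
$G{\left(b \right)} = -4 + 3 b^{2}$ ($G{\left(b \right)} = \left(b^{2} + \left(b + b\right) b\right) - 4 = \left(b^{2} + 2 b b\right) - 4 = \left(b^{2} + 2 b^{2}\right) - 4 = 3 b^{2} - 4 = -4 + 3 b^{2}$)
$G{\left(x{\left(5 \right)} \right)} - -439351 = \left(-4 + 3 \left(5 \left(20 + 5\right)\right)^{2}\right) - -439351 = \left(-4 + 3 \left(5 \cdot 25\right)^{2}\right) + 439351 = \left(-4 + 3 \cdot 125^{2}\right) + 439351 = \left(-4 + 3 \cdot 15625\right) + 439351 = \left(-4 + 46875\right) + 439351 = 46871 + 439351 = 486222$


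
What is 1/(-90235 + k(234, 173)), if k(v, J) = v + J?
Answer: -1/89828 ≈ -1.1132e-5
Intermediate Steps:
k(v, J) = J + v
1/(-90235 + k(234, 173)) = 1/(-90235 + (173 + 234)) = 1/(-90235 + 407) = 1/(-89828) = -1/89828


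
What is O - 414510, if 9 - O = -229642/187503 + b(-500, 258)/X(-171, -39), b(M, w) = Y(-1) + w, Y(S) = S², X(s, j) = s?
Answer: -4430021039818/10687671 ≈ -4.1450e+5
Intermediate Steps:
b(M, w) = 1 + w (b(M, w) = (-1)² + w = 1 + w)
O = 125466392/10687671 (O = 9 - (-229642/187503 + (1 + 258)/(-171)) = 9 - (-229642*1/187503 + 259*(-1/171)) = 9 - (-229642/187503 - 259/171) = 9 - 1*(-29277353/10687671) = 9 + 29277353/10687671 = 125466392/10687671 ≈ 11.739)
O - 414510 = 125466392/10687671 - 414510 = -4430021039818/10687671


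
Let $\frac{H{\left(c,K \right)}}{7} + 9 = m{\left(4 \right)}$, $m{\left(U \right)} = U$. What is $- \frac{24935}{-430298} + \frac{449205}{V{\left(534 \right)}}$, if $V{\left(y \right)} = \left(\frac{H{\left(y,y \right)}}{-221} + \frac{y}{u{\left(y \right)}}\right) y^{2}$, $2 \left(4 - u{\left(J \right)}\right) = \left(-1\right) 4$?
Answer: $\frac{30470027349055}{402953553506592} \approx 0.075617$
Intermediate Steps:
$H{\left(c,K \right)} = -35$ ($H{\left(c,K \right)} = -63 + 7 \cdot 4 = -63 + 28 = -35$)
$u{\left(J \right)} = 6$ ($u{\left(J \right)} = 4 - \frac{\left(-1\right) 4}{2} = 4 - -2 = 4 + 2 = 6$)
$V{\left(y \right)} = y^{2} \left(\frac{35}{221} + \frac{y}{6}\right)$ ($V{\left(y \right)} = \left(- \frac{35}{-221} + \frac{y}{6}\right) y^{2} = \left(\left(-35\right) \left(- \frac{1}{221}\right) + y \frac{1}{6}\right) y^{2} = \left(\frac{35}{221} + \frac{y}{6}\right) y^{2} = y^{2} \left(\frac{35}{221} + \frac{y}{6}\right)$)
$- \frac{24935}{-430298} + \frac{449205}{V{\left(534 \right)}} = - \frac{24935}{-430298} + \frac{449205}{\frac{1}{1326} \cdot 534^{2} \left(210 + 221 \cdot 534\right)} = \left(-24935\right) \left(- \frac{1}{430298}\right) + \frac{449205}{\frac{1}{1326} \cdot 285156 \left(210 + 118014\right)} = \frac{24935}{430298} + \frac{449205}{\frac{1}{1326} \cdot 285156 \cdot 118224} = \frac{24935}{430298} + \frac{449205}{\frac{5618713824}{221}} = \frac{24935}{430298} + 449205 \cdot \frac{221}{5618713824} = \frac{24935}{430298} + \frac{33091435}{1872904608} = \frac{30470027349055}{402953553506592}$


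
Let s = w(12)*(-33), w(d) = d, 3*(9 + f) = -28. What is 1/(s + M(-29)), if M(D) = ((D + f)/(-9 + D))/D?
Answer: -1653/654659 ≈ -0.0025250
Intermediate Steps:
f = -55/3 (f = -9 + (1/3)*(-28) = -9 - 28/3 = -55/3 ≈ -18.333)
s = -396 (s = 12*(-33) = -396)
M(D) = (-55/3 + D)/(D*(-9 + D)) (M(D) = ((D - 55/3)/(-9 + D))/D = ((-55/3 + D)/(-9 + D))/D = (-55/3 + D)/(D*(-9 + D)))
1/(s + M(-29)) = 1/(-396 + (-55/3 - 29)/((-29)*(-9 - 29))) = 1/(-396 - 1/29*(-142/3)/(-38)) = 1/(-396 - 1/29*(-1/38)*(-142/3)) = 1/(-396 - 71/1653) = 1/(-654659/1653) = -1653/654659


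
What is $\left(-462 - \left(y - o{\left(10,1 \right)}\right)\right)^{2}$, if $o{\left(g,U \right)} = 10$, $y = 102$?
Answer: $306916$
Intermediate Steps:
$\left(-462 - \left(y - o{\left(10,1 \right)}\right)\right)^{2} = \left(-462 + \left(10 - 102\right)\right)^{2} = \left(-462 - 92\right)^{2} = \left(-554\right)^{2} = 306916$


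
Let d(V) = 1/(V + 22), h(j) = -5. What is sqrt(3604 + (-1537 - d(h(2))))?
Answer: sqrt(597346)/17 ≈ 45.464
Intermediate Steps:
d(V) = 1/(22 + V)
sqrt(3604 + (-1537 - d(h(2)))) = sqrt(3604 + (-1537 - 1/(22 - 5))) = sqrt(3604 + (-1537 - 1/17)) = sqrt(3604 - 26130/17) = sqrt(35138/17) = sqrt(597346)/17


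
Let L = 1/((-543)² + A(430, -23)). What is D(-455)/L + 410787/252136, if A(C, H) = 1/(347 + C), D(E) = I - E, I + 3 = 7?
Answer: 8837857089538425/65303224 ≈ 1.3534e+8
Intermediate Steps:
I = 4 (I = -3 + 7 = 4)
D(E) = 4 - E
L = 777/229097674 (L = 1/((-543)² + 1/(347 + 430)) = 1/(294849 + 1/777) = 1/(229097674/777) = 777/229097674 ≈ 3.3916e-6)
D(-455)/L + 410787/252136 = (4 - 1*(-455))/(777/229097674) + 410787/252136 = (4 + 455)*(229097674/777) + 410787*(1/252136) = 459*(229097674/777) + 410787/252136 = 35051944122/259 + 410787/252136 = 8837857089538425/65303224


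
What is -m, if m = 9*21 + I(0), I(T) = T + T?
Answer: -189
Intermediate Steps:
I(T) = 2*T
m = 189 (m = 9*21 + 2*0 = 189 + 0 = 189)
-m = -1*189 = -189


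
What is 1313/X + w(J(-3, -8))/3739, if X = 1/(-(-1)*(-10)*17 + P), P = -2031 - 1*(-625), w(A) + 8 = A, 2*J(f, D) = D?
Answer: -7737067844/3739 ≈ -2.0693e+6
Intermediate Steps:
J(f, D) = D/2
w(A) = -8 + A
P = -1406 (P = -2031 + 625 = -1406)
X = -1/1576 (X = 1/(-(-1)*(-10)*17 - 1406) = 1/(-1*10*17 - 1406) = 1/(-10*17 - 1406) = 1/(-170 - 1406) = 1/(-1576) = -1/1576 ≈ -0.00063452)
1313/X + w(J(-3, -8))/3739 = 1313/(-1/1576) + (-8 + (½)*(-8))/3739 = 1313*(-1576) + (-8 - 4)*(1/3739) = -2069288 - 12*1/3739 = -2069288 - 12/3739 = -7737067844/3739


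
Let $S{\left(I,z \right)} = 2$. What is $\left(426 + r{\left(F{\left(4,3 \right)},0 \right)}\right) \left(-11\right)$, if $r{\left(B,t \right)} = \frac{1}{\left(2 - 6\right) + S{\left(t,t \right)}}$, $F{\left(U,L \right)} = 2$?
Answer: $- \frac{9361}{2} \approx -4680.5$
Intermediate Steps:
$r{\left(B,t \right)} = - \frac{1}{2}$ ($r{\left(B,t \right)} = \frac{1}{\left(2 - 6\right) + 2} = \frac{1}{-4 + 2} = \frac{1}{-2} = - \frac{1}{2}$)
$\left(426 + r{\left(F{\left(4,3 \right)},0 \right)}\right) \left(-11\right) = \left(426 - \frac{1}{2}\right) \left(-11\right) = \frac{851}{2} \left(-11\right) = - \frac{9361}{2}$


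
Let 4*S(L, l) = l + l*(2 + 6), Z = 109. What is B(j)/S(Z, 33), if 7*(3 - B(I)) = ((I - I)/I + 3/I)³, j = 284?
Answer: 160344119/3968517168 ≈ 0.040404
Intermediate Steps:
B(I) = 3 - 27/(7*I³) (B(I) = 3 - ((I - I)/I + 3/I)³/7 = 3 - (0/I + 3/I)³/7 = 3 - (0 + 3/I)³/7 = 3 - 27/I³/7 = 3 - 27/(7*I³))
S(L, l) = 9*l/4 (S(L, l) = (l + l*(2 + 6))/4 = (l + l*8)/4 = (l + 8*l)/4 = (9*l)/4 = 9*l/4)
B(j)/S(Z, 33) = (3 - 27/7/284³)/(((9/4)*33)) = (3 - 27/7*1/22906304)/(297/4) = (3 - 27/160344128)*(4/297) = (481032357/160344128)*(4/297) = 160344119/3968517168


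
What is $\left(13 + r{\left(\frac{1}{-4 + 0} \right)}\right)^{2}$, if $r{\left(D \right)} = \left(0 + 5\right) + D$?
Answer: $\frac{5041}{16} \approx 315.06$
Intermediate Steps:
$r{\left(D \right)} = 5 + D$
$\left(13 + r{\left(\frac{1}{-4 + 0} \right)}\right)^{2} = \left(13 + \left(5 + \frac{1}{-4 + 0}\right)\right)^{2} = \left(13 + \left(5 + \frac{1}{-4}\right)\right)^{2} = \left(13 + \left(5 - \frac{1}{4}\right)\right)^{2} = \left(13 + \frac{19}{4}\right)^{2} = \left(\frac{71}{4}\right)^{2} = \frac{5041}{16}$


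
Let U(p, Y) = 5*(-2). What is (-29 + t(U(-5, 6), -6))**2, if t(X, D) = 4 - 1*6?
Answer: 961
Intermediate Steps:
U(p, Y) = -10
t(X, D) = -2 (t(X, D) = 4 - 6 = -2)
(-29 + t(U(-5, 6), -6))**2 = (-29 - 2)**2 = (-31)**2 = 961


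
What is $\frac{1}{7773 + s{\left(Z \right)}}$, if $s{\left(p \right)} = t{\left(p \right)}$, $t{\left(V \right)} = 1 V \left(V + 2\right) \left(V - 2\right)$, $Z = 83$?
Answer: $\frac{1}{579228} \approx 1.7264 \cdot 10^{-6}$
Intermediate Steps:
$t{\left(V \right)} = V \left(-2 + V\right) \left(2 + V\right)$ ($t{\left(V \right)} = V \left(2 + V\right) \left(-2 + V\right) = V \left(-2 + V\right) \left(2 + V\right)$)
$s{\left(p \right)} = p \left(-4 + p^{2}\right)$
$\frac{1}{7773 + s{\left(Z \right)}} = \frac{1}{7773 + 83 \left(-4 + 83^{2}\right)} = \frac{1}{7773 + 83 \left(-4 + 6889\right)} = \frac{1}{7773 + 83 \cdot 6885} = \frac{1}{7773 + 571455} = \frac{1}{579228}$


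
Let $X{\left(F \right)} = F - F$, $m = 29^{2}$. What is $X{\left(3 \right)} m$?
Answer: $0$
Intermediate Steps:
$m = 841$
$X{\left(F \right)} = 0$
$X{\left(3 \right)} m = 0 \cdot 841 = 0$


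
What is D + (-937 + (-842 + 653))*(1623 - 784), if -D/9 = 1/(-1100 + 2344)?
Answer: -1175224225/1244 ≈ -9.4471e+5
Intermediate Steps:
D = -9/1244 (D = -9/(-1100 + 2344) = -9/1244 ≈ -0.0072347)
D + (-937 + (-842 + 653))*(1623 - 784) = -9/1244 + (-937 + (-842 + 653))*(1623 - 784) = -9/1244 + (-937 - 189)*839 = -9/1244 - 1126*839 = -9/1244 - 944714 = -1175224225/1244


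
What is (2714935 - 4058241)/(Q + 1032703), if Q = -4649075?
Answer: 671653/1808186 ≈ 0.37145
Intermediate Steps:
(2714935 - 4058241)/(Q + 1032703) = (2714935 - 4058241)/(-4649075 + 1032703) = -1343306/(-3616372) = -1343306*(-1/3616372) = 671653/1808186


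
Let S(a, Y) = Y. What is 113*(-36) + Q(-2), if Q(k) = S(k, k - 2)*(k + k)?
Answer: -4052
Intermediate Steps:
Q(k) = 2*k*(-2 + k) (Q(k) = (k - 2)*(k + k) = (-2 + k)*(2*k) = 2*k*(-2 + k))
113*(-36) + Q(-2) = 113*(-36) + 2*(-2)*(-2 - 2) = -4068 + 2*(-2)*(-4) = -4068 + 16 = -4052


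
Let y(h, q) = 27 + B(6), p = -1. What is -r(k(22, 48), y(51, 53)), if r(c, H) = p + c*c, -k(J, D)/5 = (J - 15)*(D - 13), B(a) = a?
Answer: -1500624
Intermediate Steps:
y(h, q) = 33 (y(h, q) = 27 + 6 = 33)
k(J, D) = -5*(-15 + J)*(-13 + D) (k(J, D) = -5*(J - 15)*(D - 13) = -5*(-15 + J)*(-13 + D))
r(c, H) = -1 + c² (r(c, H) = -1 + c*c = -1 + c²)
-r(k(22, 48), y(51, 53)) = -(-1 + (-975 + 65*22 + 75*48 - 5*48*22)²) = -(-1 + (-975 + 1430 + 3600 - 5280)²) = -(-1 + (-1225)²) = -(-1 + 1500625) = -1*1500624 = -1500624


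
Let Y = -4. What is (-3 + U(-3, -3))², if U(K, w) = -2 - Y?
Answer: 1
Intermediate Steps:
U(K, w) = 2 (U(K, w) = -2 - 1*(-4) = -2 + 4 = 2)
(-3 + U(-3, -3))² = (-3 + 2)² = (-1)² = 1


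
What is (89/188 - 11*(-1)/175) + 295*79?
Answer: 766752143/32900 ≈ 23306.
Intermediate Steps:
(89/188 - 11*(-1)/175) + 295*79 = (89*(1/188) + 11*(1/175)) + 23305 = (89/188 + 11/175) + 23305 = 17643/32900 + 23305 = 766752143/32900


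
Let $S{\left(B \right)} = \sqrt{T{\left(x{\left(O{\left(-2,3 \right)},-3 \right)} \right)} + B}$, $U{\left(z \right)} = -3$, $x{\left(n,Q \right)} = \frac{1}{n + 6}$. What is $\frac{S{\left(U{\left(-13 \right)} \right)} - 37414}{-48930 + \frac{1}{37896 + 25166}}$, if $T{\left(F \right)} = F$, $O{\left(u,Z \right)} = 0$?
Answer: $\frac{2359401668}{3085623659} - \frac{31531 i \sqrt{102}}{9256870977} \approx 0.76464 - 3.4401 \cdot 10^{-5} i$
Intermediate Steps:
$x{\left(n,Q \right)} = \frac{1}{6 + n}$
$S{\left(B \right)} = \sqrt{\frac{1}{6} + B}$ ($S{\left(B \right)} = \sqrt{\frac{1}{6 + 0} + B} = \sqrt{\frac{1}{6} + B}$)
$\frac{S{\left(U{\left(-13 \right)} \right)} - 37414}{-48930 + \frac{1}{37896 + 25166}} = \frac{\frac{\sqrt{6 + 36 \left(-3\right)}}{6} - 37414}{-48930 + \frac{1}{37896 + 25166}} = \frac{\frac{\sqrt{6 - 108}}{6} - 37414}{-48930 + \frac{1}{63062}} = \frac{\frac{\sqrt{-102}}{6} - 37414}{-48930 + \frac{1}{63062}} = \frac{\frac{i \sqrt{102}}{6} - 37414}{- \frac{3085623659}{63062}} = \left(\frac{i \sqrt{102}}{6} - 37414\right) \left(- \frac{63062}{3085623659}\right) = \left(-37414 + \frac{i \sqrt{102}}{6}\right) \left(- \frac{63062}{3085623659}\right) = \frac{2359401668}{3085623659} - \frac{31531 i \sqrt{102}}{9256870977}$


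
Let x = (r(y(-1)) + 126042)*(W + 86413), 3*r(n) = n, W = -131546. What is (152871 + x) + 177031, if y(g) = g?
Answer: -17064925919/3 ≈ -5.6883e+9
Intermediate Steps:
r(n) = n/3
x = -17065915625/3 (x = ((1/3)*(-1) + 126042)*(-131546 + 86413) = (-1/3 + 126042)*(-45133) = (378125/3)*(-45133) = -17065915625/3 ≈ -5.6886e+9)
(152871 + x) + 177031 = (152871 - 17065915625/3) + 177031 = -17065457012/3 + 177031 = -17064925919/3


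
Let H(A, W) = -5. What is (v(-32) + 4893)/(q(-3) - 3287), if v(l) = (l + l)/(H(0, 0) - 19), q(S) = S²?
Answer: -14687/9834 ≈ -1.4935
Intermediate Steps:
v(l) = -l/12 (v(l) = (l + l)/(-5 - 19) = (2*l)/(-24) = (2*l)*(-1/24) = -l/12)
(v(-32) + 4893)/(q(-3) - 3287) = (-1/12*(-32) + 4893)/((-3)² - 3287) = (8/3 + 4893)/(9 - 3287) = (14687/3)/(-3278) = (14687/3)*(-1/3278) = -14687/9834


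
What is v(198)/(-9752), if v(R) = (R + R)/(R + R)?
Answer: -1/9752 ≈ -0.00010254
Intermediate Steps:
v(R) = 1 (v(R) = (2*R)/((2*R)) = (2*R)*(1/(2*R)) = 1)
v(198)/(-9752) = 1/(-9752) = 1*(-1/9752) = -1/9752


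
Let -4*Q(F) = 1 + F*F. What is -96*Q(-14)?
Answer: 4728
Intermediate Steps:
Q(F) = -¼ - F²/4 (Q(F) = -(1 + F*F)/4 = -(1 + F²)/4 = -¼ - F²/4)
-96*Q(-14) = -96*(-¼ - ¼*(-14)²) = -96*(-¼ - ¼*196) = -96*(-¼ - 49) = -96*(-197/4) = 4728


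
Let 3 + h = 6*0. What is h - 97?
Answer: -100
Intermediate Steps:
h = -3 (h = -3 + 6*0 = -3 + 0 = -3)
h - 97 = -3 - 97 = -100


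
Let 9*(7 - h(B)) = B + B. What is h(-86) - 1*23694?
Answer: -213011/9 ≈ -23668.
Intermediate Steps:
h(B) = 7 - 2*B/9 (h(B) = 7 - (B + B)/9 = 7 - 2*B/9)
h(-86) - 1*23694 = (7 - 2/9*(-86)) - 1*23694 = (7 + 172/9) - 23694 = 235/9 - 23694 = -213011/9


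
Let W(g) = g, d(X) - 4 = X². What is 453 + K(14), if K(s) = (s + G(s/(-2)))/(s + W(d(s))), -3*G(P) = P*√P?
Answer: 48478/107 + 7*I*√7/642 ≈ 453.07 + 0.028848*I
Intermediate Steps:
d(X) = 4 + X²
G(P) = -P^(3/2)/3 (G(P) = -P*√P/3 = -P^(3/2)/3)
K(s) = (s - √2*(-s)^(3/2)/12)/(4 + s + s²) (K(s) = (s - (-s/2)^(3/2)/3)/(s + (4 + s²)) = (s - √2*(-s)^(3/2)/4/3)/(4 + s + s²) = (s - √2*(-s)^(3/2)/12)/(4 + s + s²))
453 + K(14) = 453 + (14 - √2*(-1*14)^(3/2)/12)/(4 + 14 + 14²) = 453 + (14 - √2*(-14)^(3/2)/12)/(4 + 14 + 196) = 453 + (14 - √2*(-14*I*√14)/12)/214 = 453 + (14 + 7*I*√7/3)/214 = 453 + (7/107 + 7*I*√7/642) = 48478/107 + 7*I*√7/642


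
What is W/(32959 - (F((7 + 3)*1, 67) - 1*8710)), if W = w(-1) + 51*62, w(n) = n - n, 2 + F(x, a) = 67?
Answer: 527/6934 ≈ 0.076002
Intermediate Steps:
F(x, a) = 65 (F(x, a) = -2 + 67 = 65)
w(n) = 0
W = 3162 (W = 0 + 51*62 = 0 + 3162 = 3162)
W/(32959 - (F((7 + 3)*1, 67) - 1*8710)) = 3162/(32959 - (65 - 1*8710)) = 3162/(32959 - (65 - 8710)) = 3162/(32959 - 1*(-8645)) = 3162/(32959 + 8645) = 3162/41604 = 3162*(1/41604) = 527/6934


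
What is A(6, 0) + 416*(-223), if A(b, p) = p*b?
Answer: -92768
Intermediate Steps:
A(b, p) = b*p
A(6, 0) + 416*(-223) = 6*0 + 416*(-223) = 0 - 92768 = -92768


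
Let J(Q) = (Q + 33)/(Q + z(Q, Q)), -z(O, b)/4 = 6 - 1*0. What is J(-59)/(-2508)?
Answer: -13/104082 ≈ -0.00012490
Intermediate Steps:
z(O, b) = -24 (z(O, b) = -4*(6 - 1*0) = -4*(6 + 0) = -4*6 = -24)
J(Q) = (33 + Q)/(-24 + Q) (J(Q) = (Q + 33)/(Q - 24) = (33 + Q)/(-24 + Q))
J(-59)/(-2508) = ((33 - 59)/(-24 - 59))/(-2508) = (-26/(-83))*(-1/2508) = -1/83*(-26)*(-1/2508) = (26/83)*(-1/2508) = -13/104082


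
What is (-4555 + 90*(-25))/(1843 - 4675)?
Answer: 6805/2832 ≈ 2.4029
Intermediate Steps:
(-4555 + 90*(-25))/(1843 - 4675) = (-4555 - 2250)/(-2832) = -6805*(-1/2832) = 6805/2832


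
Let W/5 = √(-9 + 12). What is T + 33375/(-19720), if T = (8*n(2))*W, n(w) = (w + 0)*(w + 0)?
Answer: -6675/3944 + 160*√3 ≈ 275.44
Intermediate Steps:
W = 5*√3 (W = 5*√(-9 + 12) = 5*√3 ≈ 8.6602)
n(w) = w² (n(w) = w*w = w²)
T = 160*√3 (T = (8*2²)*(5*√3) = (8*4)*(5*√3) = 32*(5*√3) = 160*√3 ≈ 277.13)
T + 33375/(-19720) = 160*√3 + 33375/(-19720) = 160*√3 + 33375*(-1/19720) = 160*√3 - 6675/3944 = -6675/3944 + 160*√3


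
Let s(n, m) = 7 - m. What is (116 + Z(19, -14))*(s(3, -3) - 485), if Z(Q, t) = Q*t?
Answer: 71250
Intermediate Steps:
(116 + Z(19, -14))*(s(3, -3) - 485) = (116 + 19*(-14))*((7 - 1*(-3)) - 485) = (116 - 266)*((7 + 3) - 485) = -150*(10 - 485) = -150*(-475) = 71250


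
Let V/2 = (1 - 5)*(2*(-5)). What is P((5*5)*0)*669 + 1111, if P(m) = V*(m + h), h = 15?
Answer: 803911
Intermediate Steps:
V = 80 (V = 2*((1 - 5)*(2*(-5))) = 2*(-4*(-10)) = 2*40 = 80)
P(m) = 1200 + 80*m (P(m) = 80*(m + 15) = 80*(15 + m) = 1200 + 80*m)
P((5*5)*0)*669 + 1111 = (1200 + 80*((5*5)*0))*669 + 1111 = (1200 + 80*(25*0))*669 + 1111 = (1200 + 80*0)*669 + 1111 = (1200 + 0)*669 + 1111 = 1200*669 + 1111 = 802800 + 1111 = 803911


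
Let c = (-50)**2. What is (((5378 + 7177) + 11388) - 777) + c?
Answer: 25666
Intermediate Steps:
c = 2500
(((5378 + 7177) + 11388) - 777) + c = (((5378 + 7177) + 11388) - 777) + 2500 = ((12555 + 11388) - 777) + 2500 = (23943 - 777) + 2500 = 23166 + 2500 = 25666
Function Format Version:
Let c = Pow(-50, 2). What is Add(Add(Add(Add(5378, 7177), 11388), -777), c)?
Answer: 25666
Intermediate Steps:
c = 2500
Add(Add(Add(Add(5378, 7177), 11388), -777), c) = Add(Add(Add(Add(5378, 7177), 11388), -777), 2500) = Add(Add(Add(12555, 11388), -777), 2500) = Add(Add(23943, -777), 2500) = Add(23166, 2500) = 25666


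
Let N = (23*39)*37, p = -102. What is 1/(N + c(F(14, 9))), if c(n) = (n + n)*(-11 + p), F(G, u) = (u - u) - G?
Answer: 1/36353 ≈ 2.7508e-5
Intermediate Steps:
F(G, u) = -G (F(G, u) = 0 - G = -G)
N = 33189 (N = 897*37 = 33189)
c(n) = -226*n (c(n) = (n + n)*(-11 - 102) = (2*n)*(-113) = -226*n)
1/(N + c(F(14, 9))) = 1/(33189 - (-226)*14) = 1/(33189 - 226*(-14)) = 1/(33189 + 3164) = 1/36353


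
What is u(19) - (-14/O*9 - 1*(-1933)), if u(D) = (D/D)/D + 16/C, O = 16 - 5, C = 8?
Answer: -401174/209 ≈ -1919.5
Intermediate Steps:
O = 11
u(D) = 2 + 1/D (u(D) = (D/D)/D + 16/8 = 1/D + 16*(1/8) = 1/D + 2 = 2 + 1/D)
u(19) - (-14/O*9 - 1*(-1933)) = (2 + 1/19) - (-14/11*9 - 1*(-1933)) = (2 + 1/19) - (-14*1/11*9 + 1933) = 39/19 - (-14/11*9 + 1933) = 39/19 - (-126/11 + 1933) = 39/19 - 1*21137/11 = 39/19 - 21137/11 = -401174/209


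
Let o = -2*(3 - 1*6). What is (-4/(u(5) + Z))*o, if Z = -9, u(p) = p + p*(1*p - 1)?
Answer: -3/2 ≈ -1.5000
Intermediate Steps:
o = 6 (o = -2*(3 - 6) = -2*(-3) = 6)
u(p) = p + p*(-1 + p) (u(p) = p + p*(p - 1) = p + p*(-1 + p))
(-4/(u(5) + Z))*o = (-4/(5² - 9))*6 = (-4/(25 - 9))*6 = (-4/16)*6 = ((1/16)*(-4))*6 = -¼*6 = -3/2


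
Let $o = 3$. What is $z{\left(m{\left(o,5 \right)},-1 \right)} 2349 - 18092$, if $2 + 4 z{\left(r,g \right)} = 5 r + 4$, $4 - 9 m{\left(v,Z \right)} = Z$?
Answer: $- \frac{68975}{4} \approx -17244.0$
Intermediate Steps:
$m{\left(v,Z \right)} = \frac{4}{9} - \frac{Z}{9}$
$z{\left(r,g \right)} = \frac{1}{2} + \frac{5 r}{4}$ ($z{\left(r,g \right)} = - \frac{1}{2} + \frac{5 r + 4}{4} = - \frac{1}{2} + \frac{4 + 5 r}{4} = - \frac{1}{2} + \left(1 + \frac{5 r}{4}\right) = \frac{1}{2} + \frac{5 r}{4}$)
$z{\left(m{\left(o,5 \right)},-1 \right)} 2349 - 18092 = \left(\frac{1}{2} + \frac{5 \left(\frac{4}{9} - \frac{5}{9}\right)}{4}\right) 2349 - 18092 = \left(\frac{1}{2} + \frac{5}{4} \left(- \frac{1}{9}\right)\right) 2349 - 18092 = \left(\frac{1}{2} - \frac{5}{36}\right) 2349 - 18092 = \frac{13}{36} \cdot 2349 - 18092 = \frac{3393}{4} - 18092 = - \frac{68975}{4}$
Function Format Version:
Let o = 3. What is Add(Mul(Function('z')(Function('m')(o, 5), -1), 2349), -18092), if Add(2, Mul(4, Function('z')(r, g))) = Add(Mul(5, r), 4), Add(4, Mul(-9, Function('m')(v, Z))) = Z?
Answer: Rational(-68975, 4) ≈ -17244.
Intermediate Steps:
Function('m')(v, Z) = Add(Rational(4, 9), Mul(Rational(-1, 9), Z))
Function('z')(r, g) = Add(Rational(1, 2), Mul(Rational(5, 4), r)) (Function('z')(r, g) = Add(Rational(-1, 2), Mul(Rational(1, 4), Add(Mul(5, r), 4))) = Add(Rational(-1, 2), Mul(Rational(1, 4), Add(4, Mul(5, r)))) = Add(Rational(-1, 2), Add(1, Mul(Rational(5, 4), r))) = Add(Rational(1, 2), Mul(Rational(5, 4), r)))
Add(Mul(Function('z')(Function('m')(o, 5), -1), 2349), -18092) = Add(Mul(Add(Rational(1, 2), Mul(Rational(5, 4), Add(Rational(4, 9), Mul(Rational(-1, 9), 5)))), 2349), -18092) = Add(Mul(Add(Rational(1, 2), Mul(Rational(5, 4), Add(Rational(4, 9), Rational(-5, 9)))), 2349), -18092) = Add(Mul(Add(Rational(1, 2), Mul(Rational(5, 4), Rational(-1, 9))), 2349), -18092) = Add(Mul(Add(Rational(1, 2), Rational(-5, 36)), 2349), -18092) = Add(Mul(Rational(13, 36), 2349), -18092) = Add(Rational(3393, 4), -18092) = Rational(-68975, 4)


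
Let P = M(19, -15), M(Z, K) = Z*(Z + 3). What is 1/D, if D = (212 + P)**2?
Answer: 1/396900 ≈ 2.5195e-6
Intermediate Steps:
M(Z, K) = Z*(3 + Z)
P = 418 (P = 19*(3 + 19) = 19*22 = 418)
D = 396900 (D = (212 + 418)**2 = 630**2 = 396900)
1/D = 1/396900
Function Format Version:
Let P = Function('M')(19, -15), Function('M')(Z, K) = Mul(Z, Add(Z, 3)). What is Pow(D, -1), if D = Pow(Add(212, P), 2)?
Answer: Rational(1, 396900) ≈ 2.5195e-6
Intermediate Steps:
Function('M')(Z, K) = Mul(Z, Add(3, Z))
P = 418 (P = Mul(19, Add(3, 19)) = Mul(19, 22) = 418)
D = 396900 (D = Pow(Add(212, 418), 2) = Pow(630, 2) = 396900)
Pow(D, -1) = Pow(396900, -1) = Rational(1, 396900)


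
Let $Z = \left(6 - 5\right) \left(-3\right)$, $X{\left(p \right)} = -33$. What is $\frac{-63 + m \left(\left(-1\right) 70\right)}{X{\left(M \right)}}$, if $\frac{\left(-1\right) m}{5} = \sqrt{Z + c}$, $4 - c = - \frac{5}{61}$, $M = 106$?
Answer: $\frac{21}{11} - \frac{350 \sqrt{4026}}{2013} \approx -9.1231$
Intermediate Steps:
$Z = -3$ ($Z = 1 \left(-3\right) = -3$)
$c = \frac{249}{61}$ ($c = 4 - - \frac{5}{61} = 4 + \frac{5}{61} = \frac{249}{61} \approx 4.082$)
$m = - \frac{5 \sqrt{4026}}{61}$ ($m = - 5 \sqrt{-3 + \frac{249}{61}} = - 5 \sqrt{\frac{66}{61}} = - 5 \frac{\sqrt{4026}}{61} = - \frac{5 \sqrt{4026}}{61} \approx -5.2009$)
$\frac{-63 + m \left(\left(-1\right) 70\right)}{X{\left(M \right)}} = \frac{-63 + - \frac{5 \sqrt{4026}}{61} \left(\left(-1\right) 70\right)}{-33} = \left(-63 + - \frac{5 \sqrt{4026}}{61} \left(-70\right)\right) \left(- \frac{1}{33}\right) = \left(-63 + \frac{350 \sqrt{4026}}{61}\right) \left(- \frac{1}{33}\right) = \frac{21}{11} - \frac{350 \sqrt{4026}}{2013}$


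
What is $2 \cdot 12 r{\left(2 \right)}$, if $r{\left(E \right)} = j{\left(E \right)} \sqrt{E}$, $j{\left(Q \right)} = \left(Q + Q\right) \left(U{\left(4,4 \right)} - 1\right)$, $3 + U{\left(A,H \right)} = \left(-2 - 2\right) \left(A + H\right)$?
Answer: $- 3456 \sqrt{2} \approx -4887.5$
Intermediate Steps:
$U{\left(A,H \right)} = -3 - 4 A - 4 H$ ($U{\left(A,H \right)} = -3 + \left(-2 - 2\right) \left(A + H\right) = -3 - 4 \left(A + H\right) = -3 - \left(4 A + 4 H\right) = -3 - 4 A - 4 H$)
$j{\left(Q \right)} = - 72 Q$ ($j{\left(Q \right)} = \left(Q + Q\right) \left(\left(-3 - 16 - 16\right) - 1\right) = 2 Q \left(\left(-3 - 16 - 16\right) - 1\right) = 2 Q \left(-35 - 1\right) = 2 Q \left(-36\right) = - 72 Q$)
$r{\left(E \right)} = - 72 E^{\frac{3}{2}}$ ($r{\left(E \right)} = - 72 E \sqrt{E} = - 72 E^{\frac{3}{2}}$)
$2 \cdot 12 r{\left(2 \right)} = 2 \cdot 12 \left(- 72 \cdot 2^{\frac{3}{2}}\right) = 24 \left(- 72 \cdot 2 \sqrt{2}\right) = 24 \left(- 144 \sqrt{2}\right) = - 3456 \sqrt{2}$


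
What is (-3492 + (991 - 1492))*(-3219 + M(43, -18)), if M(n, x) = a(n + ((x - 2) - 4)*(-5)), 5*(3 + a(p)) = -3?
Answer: 64339209/5 ≈ 1.2868e+7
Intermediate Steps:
a(p) = -18/5 (a(p) = -3 + (⅕)*(-3) = -3 - ⅗ = -18/5)
M(n, x) = -18/5
(-3492 + (991 - 1492))*(-3219 + M(43, -18)) = (-3492 + (991 - 1492))*(-3219 - 18/5) = (-3492 - 501)*(-16113/5) = -3993*(-16113/5) = 64339209/5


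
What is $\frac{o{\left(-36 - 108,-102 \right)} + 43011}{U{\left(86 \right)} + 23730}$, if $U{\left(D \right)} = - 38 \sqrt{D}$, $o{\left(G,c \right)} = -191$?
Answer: $\frac{254029650}{140747179} + \frac{406790 \sqrt{86}}{140747179} \approx 1.8317$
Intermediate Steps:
$\frac{o{\left(-36 - 108,-102 \right)} + 43011}{U{\left(86 \right)} + 23730} = \frac{-191 + 43011}{- 38 \sqrt{86} + 23730} = \frac{42820}{23730 - 38 \sqrt{86}}$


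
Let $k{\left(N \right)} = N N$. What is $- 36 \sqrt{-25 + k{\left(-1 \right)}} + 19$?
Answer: $19 - 72 i \sqrt{6} \approx 19.0 - 176.36 i$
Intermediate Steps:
$k{\left(N \right)} = N^{2}$
$- 36 \sqrt{-25 + k{\left(-1 \right)}} + 19 = - 36 \sqrt{-25 + \left(-1\right)^{2}} + 19 = - 36 \sqrt{-25 + 1} + 19 = - 36 \sqrt{-24} + 19 = - 36 \cdot 2 i \sqrt{6} + 19 = - 72 i \sqrt{6} + 19 = 19 - 72 i \sqrt{6}$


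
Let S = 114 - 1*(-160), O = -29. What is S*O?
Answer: -7946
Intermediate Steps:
S = 274 (S = 114 + 160 = 274)
S*O = 274*(-29) = -7946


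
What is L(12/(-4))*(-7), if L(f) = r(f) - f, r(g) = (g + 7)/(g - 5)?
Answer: -35/2 ≈ -17.500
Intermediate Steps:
r(g) = (7 + g)/(-5 + g)
L(f) = -f + (7 + f)/(-5 + f) (L(f) = (7 + f)/(-5 + f) - f = -f + (7 + f)/(-5 + f))
L(12/(-4))*(-7) = ((7 + 12/(-4) - 12/(-4)*(-5 + 12/(-4)))/(-5 + 12/(-4)))*(-7) = ((7 + 12*(-¼) - 12*(-¼)*(-5 + 12*(-¼)))/(-5 + 12*(-¼)))*(-7) = ((7 - 3 - 1*(-3)*(-5 - 3))/(-5 - 3))*(-7) = ((7 - 3 - 1*(-3)*(-8))/(-8))*(-7) = -(7 - 3 - 24)/8*(-7) = -⅛*(-20)*(-7) = (5/2)*(-7) = -35/2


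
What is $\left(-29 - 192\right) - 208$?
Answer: $-429$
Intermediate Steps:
$\left(-29 - 192\right) - 208 = -221 - 208 = -429$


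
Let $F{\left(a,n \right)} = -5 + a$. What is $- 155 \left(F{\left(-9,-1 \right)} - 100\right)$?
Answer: $17670$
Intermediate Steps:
$- 155 \left(F{\left(-9,-1 \right)} - 100\right) = - 155 \left(\left(-5 - 9\right) - 100\right) = - 155 \left(-14 - 100\right) = \left(-155\right) \left(-114\right) = 17670$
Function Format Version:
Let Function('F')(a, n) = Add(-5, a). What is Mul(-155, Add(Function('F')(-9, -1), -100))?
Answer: 17670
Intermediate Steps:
Mul(-155, Add(Function('F')(-9, -1), -100)) = Mul(-155, Add(Add(-5, -9), -100)) = Mul(-155, Add(-14, -100)) = Mul(-155, -114) = 17670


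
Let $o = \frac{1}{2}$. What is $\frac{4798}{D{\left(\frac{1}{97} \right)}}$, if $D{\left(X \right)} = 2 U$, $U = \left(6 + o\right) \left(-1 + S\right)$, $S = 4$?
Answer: $\frac{4798}{39} \approx 123.03$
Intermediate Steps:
$o = \frac{1}{2} \approx 0.5$
$U = \frac{39}{2}$ ($U = \left(6 + \frac{1}{2}\right) \left(-1 + 4\right) = \frac{13}{2} \cdot 3 = \frac{39}{2} \approx 19.5$)
$D{\left(X \right)} = 39$ ($D{\left(X \right)} = 2 \cdot \frac{39}{2} = 39$)
$\frac{4798}{D{\left(\frac{1}{97} \right)}} = \frac{4798}{39}$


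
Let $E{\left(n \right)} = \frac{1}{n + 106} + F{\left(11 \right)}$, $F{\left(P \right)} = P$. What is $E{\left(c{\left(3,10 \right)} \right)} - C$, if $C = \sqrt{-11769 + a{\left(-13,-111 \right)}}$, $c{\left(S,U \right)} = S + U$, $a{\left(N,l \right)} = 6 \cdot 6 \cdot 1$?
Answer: $\frac{1310}{119} - i \sqrt{11733} \approx 11.008 - 108.32 i$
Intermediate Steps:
$a{\left(N,l \right)} = 36$ ($a{\left(N,l \right)} = 36 \cdot 1 = 36$)
$E{\left(n \right)} = 11 + \frac{1}{106 + n}$ ($E{\left(n \right)} = \frac{1}{n + 106} + 11 = \frac{1}{106 + n} + 11 = 11 + \frac{1}{106 + n}$)
$C = i \sqrt{11733}$ ($C = \sqrt{-11769 + 36} = \sqrt{-11733} = i \sqrt{11733} \approx 108.32 i$)
$E{\left(c{\left(3,10 \right)} \right)} - C = \frac{1167 + 11 \left(3 + 10\right)}{106 + \left(3 + 10\right)} - i \sqrt{11733} = \frac{1167 + 11 \cdot 13}{106 + 13} - i \sqrt{11733} = \frac{1167 + 143}{119} - i \sqrt{11733} = \frac{1}{119} \cdot 1310 - i \sqrt{11733} = \frac{1310}{119} - i \sqrt{11733}$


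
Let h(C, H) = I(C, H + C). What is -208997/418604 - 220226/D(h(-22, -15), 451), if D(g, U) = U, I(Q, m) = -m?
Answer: -92281742151/188790404 ≈ -488.81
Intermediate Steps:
h(C, H) = -C - H (h(C, H) = -(H + C) = -(C + H) = -C - H)
-208997/418604 - 220226/D(h(-22, -15), 451) = -208997/418604 - 220226/451 = -92281742151/188790404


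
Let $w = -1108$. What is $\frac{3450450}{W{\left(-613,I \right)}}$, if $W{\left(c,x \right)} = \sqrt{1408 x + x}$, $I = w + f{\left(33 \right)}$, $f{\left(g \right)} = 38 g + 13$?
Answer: $\frac{1150150 \sqrt{224031}}{74677} \approx 7289.9$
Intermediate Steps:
$f{\left(g \right)} = 13 + 38 g$
$I = 159$ ($I = -1108 + \left(13 + 38 \cdot 33\right) = -1108 + \left(13 + 1254\right) = -1108 + 1267 = 159$)
$W{\left(c,x \right)} = \sqrt{1409} \sqrt{x}$ ($W{\left(c,x \right)} = \sqrt{1409 x} = \sqrt{1409} \sqrt{x}$)
$\frac{3450450}{W{\left(-613,I \right)}} = \frac{3450450}{\sqrt{1409} \sqrt{159}} = \frac{3450450}{\sqrt{224031}} = 3450450 \frac{\sqrt{224031}}{224031} = \frac{1150150 \sqrt{224031}}{74677}$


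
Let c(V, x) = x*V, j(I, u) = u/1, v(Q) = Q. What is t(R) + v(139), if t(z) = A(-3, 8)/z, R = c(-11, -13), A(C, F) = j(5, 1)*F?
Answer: 19885/143 ≈ 139.06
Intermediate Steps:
j(I, u) = u (j(I, u) = u*1 = u)
A(C, F) = F (A(C, F) = 1*F = F)
c(V, x) = V*x
R = 143 (R = -11*(-13) = 143)
t(z) = 8/z
t(R) + v(139) = 8/143 + 139 = 19885/143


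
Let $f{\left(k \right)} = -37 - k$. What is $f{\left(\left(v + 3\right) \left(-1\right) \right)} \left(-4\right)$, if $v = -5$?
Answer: $156$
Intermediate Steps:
$f{\left(\left(v + 3\right) \left(-1\right) \right)} \left(-4\right) = \left(-37 - \left(-5 + 3\right) \left(-1\right)\right) \left(-4\right) = \left(-37 - \left(-2\right) \left(-1\right)\right) \left(-4\right) = \left(-37 - 2\right) \left(-4\right) = \left(-39\right) \left(-4\right) = 156$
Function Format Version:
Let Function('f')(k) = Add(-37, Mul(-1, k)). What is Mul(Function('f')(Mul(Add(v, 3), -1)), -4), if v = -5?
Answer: 156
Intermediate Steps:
Mul(Function('f')(Mul(Add(v, 3), -1)), -4) = Mul(Add(-37, Mul(-1, Mul(Add(-5, 3), -1))), -4) = Mul(Add(-37, Mul(-1, Mul(-2, -1))), -4) = Mul(Add(-37, Mul(-1, 2)), -4) = Mul(Add(-37, -2), -4) = Mul(-39, -4) = 156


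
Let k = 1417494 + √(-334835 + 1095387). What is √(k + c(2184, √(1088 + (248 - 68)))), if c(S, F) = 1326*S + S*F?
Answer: √(4313478 + 2*√190138 + 4368*√317) ≈ 2095.7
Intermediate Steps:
k = 1417494 + 2*√190138 (k = 1417494 + √760552 = 1417494 + 2*√190138 ≈ 1.4184e+6)
c(S, F) = 1326*S + F*S
√(k + c(2184, √(1088 + (248 - 68)))) = √((1417494 + 2*√190138) + 2184*(1326 + √(1088 + (248 - 68)))) = √((1417494 + 2*√190138) + 2184*(1326 + √(1088 + 180))) = √((1417494 + 2*√190138) + 2184*(1326 + √1268)) = √((1417494 + 2*√190138) + 2184*(1326 + 2*√317)) = √((1417494 + 2*√190138) + (2895984 + 4368*√317)) = √(4313478 + 2*√190138 + 4368*√317)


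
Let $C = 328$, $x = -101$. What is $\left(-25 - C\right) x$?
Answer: $35653$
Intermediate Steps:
$\left(-25 - C\right) x = \left(-25 - 328\right) \left(-101\right) = \left(-353\right) \left(-101\right) = 35653$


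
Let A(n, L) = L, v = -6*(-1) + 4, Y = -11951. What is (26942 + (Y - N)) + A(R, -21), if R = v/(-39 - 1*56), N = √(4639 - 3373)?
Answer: 14970 - √1266 ≈ 14934.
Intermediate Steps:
N = √1266 ≈ 35.581
v = 10 (v = 6 + 4 = 10)
R = -2/19 (R = 10/(-39 - 1*56) = 10/(-39 - 56) = 10/(-95) = 10*(-1/95) = -2/19 ≈ -0.10526)
(26942 + (Y - N)) + A(R, -21) = (26942 + (-11951 - √1266)) - 21 = (14991 - √1266) - 21 = 14970 - √1266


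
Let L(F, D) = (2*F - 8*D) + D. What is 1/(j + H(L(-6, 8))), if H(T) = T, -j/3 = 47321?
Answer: -1/142031 ≈ -7.0407e-6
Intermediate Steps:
L(F, D) = -7*D + 2*F (L(F, D) = (-8*D + 2*F) + D = -7*D + 2*F)
j = -141963 (j = -3*47321 = -141963)
1/(j + H(L(-6, 8))) = 1/(-141963 + (-7*8 + 2*(-6))) = 1/(-141963 + (-56 - 12)) = 1/(-141963 - 68) = 1/(-142031) = -1/142031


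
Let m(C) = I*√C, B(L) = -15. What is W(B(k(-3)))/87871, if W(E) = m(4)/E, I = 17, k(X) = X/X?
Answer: -34/1318065 ≈ -2.5795e-5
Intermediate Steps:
k(X) = 1
m(C) = 17*√C
W(E) = 34/E (W(E) = (17*√4)/E = (17*2)/E = 34/E)
W(B(k(-3)))/87871 = (34/(-15))/87871 = (34*(-1/15))*(1/87871) = -34/15*1/87871 = -34/1318065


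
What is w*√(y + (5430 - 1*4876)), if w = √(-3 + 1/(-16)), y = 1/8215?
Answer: 21*I*√4154152985/32860 ≈ 41.19*I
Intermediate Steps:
y = 1/8215 ≈ 0.00012173
w = 7*I/4 (w = √(-3 - 1/16) = √(-49/16) = 7*I/4 ≈ 1.75*I)
w*√(y + (5430 - 1*4876)) = (7*I/4)*√(1/8215 + (5430 - 1*4876)) = (7*I/4)*√(1/8215 + (5430 - 4876)) = (7*I/4)*√(1/8215 + 554) = (7*I/4)*√(4551111/8215) = (7*I/4)*(3*√4154152985/8215) = 21*I*√4154152985/32860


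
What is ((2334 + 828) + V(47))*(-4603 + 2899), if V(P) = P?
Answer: -5468136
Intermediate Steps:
((2334 + 828) + V(47))*(-4603 + 2899) = ((2334 + 828) + 47)*(-4603 + 2899) = (3162 + 47)*(-1704) = 3209*(-1704) = -5468136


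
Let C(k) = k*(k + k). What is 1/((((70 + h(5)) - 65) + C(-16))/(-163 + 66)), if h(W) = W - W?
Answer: -97/517 ≈ -0.18762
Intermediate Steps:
C(k) = 2*k² (C(k) = k*(2*k) = 2*k²)
h(W) = 0
1/((((70 + h(5)) - 65) + C(-16))/(-163 + 66)) = 1/((((70 + 0) - 65) + 2*(-16)²)/(-163 + 66)) = 1/(((70 - 65) + 2*256)/(-97)) = 1/((5 + 512)*(-1/97)) = 1/(517*(-1/97)) = 1/(-517/97) = -97/517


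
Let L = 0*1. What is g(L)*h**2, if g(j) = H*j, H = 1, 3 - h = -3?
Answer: 0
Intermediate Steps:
h = 6 (h = 3 - 1*(-3) = 3 + 3 = 6)
L = 0
g(j) = j (g(j) = 1*j = j)
g(L)*h**2 = 0*6**2 = 0*36 = 0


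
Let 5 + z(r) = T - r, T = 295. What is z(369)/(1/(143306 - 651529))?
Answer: 40149617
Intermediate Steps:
z(r) = 290 - r (z(r) = -5 + (295 - r) = 290 - r)
z(369)/(1/(143306 - 651529)) = (290 - 1*369)/(1/(143306 - 651529)) = (290 - 369)/(1/(-508223)) = -79/(-1/508223) = -79*(-508223) = 40149617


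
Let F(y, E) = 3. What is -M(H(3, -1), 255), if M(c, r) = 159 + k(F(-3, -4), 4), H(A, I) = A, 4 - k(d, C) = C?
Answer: -159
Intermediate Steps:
k(d, C) = 4 - C
M(c, r) = 159 (M(c, r) = 159 + (4 - 1*4) = 159 + (4 - 4) = 159 + 0 = 159)
-M(H(3, -1), 255) = -1*159 = -159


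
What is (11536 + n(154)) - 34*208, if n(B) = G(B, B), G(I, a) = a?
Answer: 4618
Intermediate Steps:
n(B) = B
(11536 + n(154)) - 34*208 = (11536 + 154) - 34*208 = 11690 - 7072 = 4618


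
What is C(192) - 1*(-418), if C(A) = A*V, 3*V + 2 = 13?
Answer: 1122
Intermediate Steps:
V = 11/3 (V = -2/3 + (1/3)*13 = -2/3 + 13/3 = 11/3 ≈ 3.6667)
C(A) = 11*A/3 (C(A) = A*(11/3) = 11*A/3)
C(192) - 1*(-418) = (11/3)*192 - 1*(-418) = 704 + 418 = 1122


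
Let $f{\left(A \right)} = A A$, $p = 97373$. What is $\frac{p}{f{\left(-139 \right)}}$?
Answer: $\frac{97373}{19321} \approx 5.0397$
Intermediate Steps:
$f{\left(A \right)} = A^{2}$
$\frac{p}{f{\left(-139 \right)}} = \frac{97373}{\left(-139\right)^{2}} = \frac{97373}{19321}$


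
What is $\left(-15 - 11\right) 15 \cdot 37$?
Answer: $-14430$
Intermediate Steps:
$\left(-15 - 11\right) 15 \cdot 37 = \left(-26\right) 15 \cdot 37 = \left(-390\right) 37 = -14430$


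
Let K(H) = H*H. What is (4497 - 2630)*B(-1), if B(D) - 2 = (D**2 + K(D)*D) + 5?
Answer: 13069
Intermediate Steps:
K(H) = H**2
B(D) = 7 + D**2 + D**3 (B(D) = 2 + ((D**2 + D**2*D) + 5) = 2 + ((D**2 + D**3) + 5) = 2 + (5 + D**2 + D**3) = 7 + D**2 + D**3)
(4497 - 2630)*B(-1) = (4497 - 2630)*(7 + (-1)**2 + (-1)**3) = 1867*(7 + 1 - 1) = 1867*7 = 13069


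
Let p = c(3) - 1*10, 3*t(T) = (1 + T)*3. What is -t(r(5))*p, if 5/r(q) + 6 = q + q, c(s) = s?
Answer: 63/4 ≈ 15.750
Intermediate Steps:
r(q) = 5/(-6 + 2*q) (r(q) = 5/(-6 + (q + q)) = 5/(-6 + 2*q))
t(T) = 1 + T (t(T) = ((1 + T)*3)/3 = (3 + 3*T)/3 = 1 + T)
p = -7 (p = 3 - 1*10 = 3 - 10 = -7)
-t(r(5))*p = -(1 + 5/(2*(-3 + 5)))*(-7) = -(1 + (5/2)/2)*(-7) = -(1 + (5/2)*(½))*(-7) = -(1 + 5/4)*(-7) = -9*(-7)/4 = -1*(-63/4) = 63/4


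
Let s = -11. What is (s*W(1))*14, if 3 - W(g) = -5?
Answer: -1232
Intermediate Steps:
W(g) = 8 (W(g) = 3 - 1*(-5) = 3 + 5 = 8)
(s*W(1))*14 = -11*8*14 = -88*14 = -1232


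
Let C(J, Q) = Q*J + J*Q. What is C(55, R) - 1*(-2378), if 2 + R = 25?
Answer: 4908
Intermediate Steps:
R = 23 (R = -2 + 25 = 23)
C(J, Q) = 2*J*Q (C(J, Q) = J*Q + J*Q = 2*J*Q)
C(55, R) - 1*(-2378) = 2*55*23 - 1*(-2378) = 2530 + 2378 = 4908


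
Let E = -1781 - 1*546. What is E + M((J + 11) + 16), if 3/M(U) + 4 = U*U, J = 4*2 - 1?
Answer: -893567/384 ≈ -2327.0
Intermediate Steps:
J = 7 (J = 8 - 1 = 7)
E = -2327 (E = -1781 - 546 = -2327)
M(U) = 3/(-4 + U²) (M(U) = 3/(-4 + U*U) = 3/(-4 + U²))
E + M((J + 11) + 16) = -2327 + 3/(-4 + ((7 + 11) + 16)²) = -2327 + 3/(-4 + (18 + 16)²) = -2327 + 3/(-4 + 34²) = -2327 + 3/(-4 + 1156) = -2327 + 3/1152 = -2327 + 3*(1/1152) = -2327 + 1/384 = -893567/384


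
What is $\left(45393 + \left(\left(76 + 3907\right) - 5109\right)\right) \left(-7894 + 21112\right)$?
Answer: $585121206$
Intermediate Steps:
$\left(45393 + \left(\left(76 + 3907\right) - 5109\right)\right) \left(-7894 + 21112\right) = \left(45393 + \left(3983 - 5109\right)\right) 13218 = \left(45393 - 1126\right) 13218 = 44267 \cdot 13218 = 585121206$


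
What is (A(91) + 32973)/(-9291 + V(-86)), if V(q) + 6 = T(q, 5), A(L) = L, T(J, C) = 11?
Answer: -16532/4643 ≈ -3.5606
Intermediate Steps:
V(q) = 5 (V(q) = -6 + 11 = 5)
(A(91) + 32973)/(-9291 + V(-86)) = (91 + 32973)/(-9291 + 5) = 33064/(-9286) = 33064*(-1/9286) = -16532/4643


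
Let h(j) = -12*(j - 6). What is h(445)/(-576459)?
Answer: 1756/192153 ≈ 0.0091386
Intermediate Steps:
h(j) = 72 - 12*j (h(j) = -12*(-6 + j) = 72 - 12*j)
h(445)/(-576459) = (72 - 12*445)/(-576459) = (72 - 5340)*(-1/576459) = -5268*(-1/576459) = 1756/192153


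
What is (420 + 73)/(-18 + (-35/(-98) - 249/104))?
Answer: -12376/503 ≈ -24.604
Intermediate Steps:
(420 + 73)/(-18 + (-35/(-98) - 249/104)) = 493/(-18 + (-35*(-1/98) - 249*1/104)) = 493/(-18 + (5/14 - 249/104)) = 493/(-18 - 1483/728) = 493/(-14587/728) = 493*(-728/14587) = -12376/503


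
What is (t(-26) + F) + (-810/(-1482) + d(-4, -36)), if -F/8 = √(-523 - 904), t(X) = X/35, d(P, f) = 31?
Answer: 266298/8645 - 8*I*√1427 ≈ 30.804 - 302.21*I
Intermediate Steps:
t(X) = X/35 (t(X) = X*(1/35) = X/35)
F = -8*I*√1427 (F = -8*√(-523 - 904) = -8*I*√1427 ≈ -302.21*I)
(t(-26) + F) + (-810/(-1482) + d(-4, -36)) = ((1/35)*(-26) - 8*I*√1427) + (-810/(-1482) + 31) = (-26/35 - 8*I*√1427) + (-810*(-1/1482) + 31) = (-26/35 - 8*I*√1427) + (135/247 + 31) = (-26/35 - 8*I*√1427) + 7792/247 = 266298/8645 - 8*I*√1427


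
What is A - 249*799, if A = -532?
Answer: -199483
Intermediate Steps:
A - 249*799 = -532 - 249*799 = -532 - 198951 = -199483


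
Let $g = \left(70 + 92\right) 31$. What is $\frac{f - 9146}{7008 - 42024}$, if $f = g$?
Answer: $\frac{1031}{8754} \approx 0.11777$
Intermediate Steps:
$g = 5022$ ($g = 162 \cdot 31 = 5022$)
$f = 5022$
$\frac{f - 9146}{7008 - 42024} = \frac{5022 - 9146}{7008 - 42024} = - \frac{4124}{-35016} = \left(-4124\right) \left(- \frac{1}{35016}\right) = \frac{1031}{8754}$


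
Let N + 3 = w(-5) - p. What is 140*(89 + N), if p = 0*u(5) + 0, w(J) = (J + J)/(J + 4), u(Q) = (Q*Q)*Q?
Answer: 13440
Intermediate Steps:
u(Q) = Q**3 (u(Q) = Q**2*Q = Q**3)
w(J) = 2*J/(4 + J) (w(J) = (2*J)/(4 + J) = 2*J/(4 + J))
p = 0 (p = 0*5**3 + 0 = 0*125 + 0 = 0 + 0 = 0)
N = 7 (N = -3 + (2*(-5)/(4 - 5) - 1*0) = -3 + (2*(-5)/(-1) + 0) = -3 + (2*(-5)*(-1) + 0) = -3 + (10 + 0) = -3 + 10 = 7)
140*(89 + N) = 140*(89 + 7) = 140*96 = 13440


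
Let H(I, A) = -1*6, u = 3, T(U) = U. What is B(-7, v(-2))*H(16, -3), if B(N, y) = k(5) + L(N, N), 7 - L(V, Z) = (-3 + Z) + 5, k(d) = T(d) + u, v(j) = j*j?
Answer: -120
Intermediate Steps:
v(j) = j²
k(d) = 3 + d (k(d) = d + 3 = 3 + d)
L(V, Z) = 5 - Z (L(V, Z) = 7 - ((-3 + Z) + 5) = 7 - (2 + Z) = 7 + (-2 - Z) = 5 - Z)
B(N, y) = 13 - N (B(N, y) = (3 + 5) + (5 - N) = 8 + (5 - N) = 13 - N)
H(I, A) = -6
B(-7, v(-2))*H(16, -3) = (13 - 1*(-7))*(-6) = (13 + 7)*(-6) = 20*(-6) = -120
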